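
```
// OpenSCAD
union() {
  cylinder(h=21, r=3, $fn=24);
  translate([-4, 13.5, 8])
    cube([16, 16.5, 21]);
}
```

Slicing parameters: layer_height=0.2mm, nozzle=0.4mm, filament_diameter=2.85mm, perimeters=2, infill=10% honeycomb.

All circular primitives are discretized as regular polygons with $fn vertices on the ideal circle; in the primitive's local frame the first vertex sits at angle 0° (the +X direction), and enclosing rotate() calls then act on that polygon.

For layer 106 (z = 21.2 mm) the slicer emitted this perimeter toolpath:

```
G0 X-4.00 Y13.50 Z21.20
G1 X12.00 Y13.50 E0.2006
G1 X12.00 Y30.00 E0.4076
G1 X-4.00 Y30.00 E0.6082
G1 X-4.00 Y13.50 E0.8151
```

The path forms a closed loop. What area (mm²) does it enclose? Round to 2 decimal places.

Apply the shoelace formula to the sequence of (X, Y) vertices; enclosed area = 264.00 mm².

264.00 mm²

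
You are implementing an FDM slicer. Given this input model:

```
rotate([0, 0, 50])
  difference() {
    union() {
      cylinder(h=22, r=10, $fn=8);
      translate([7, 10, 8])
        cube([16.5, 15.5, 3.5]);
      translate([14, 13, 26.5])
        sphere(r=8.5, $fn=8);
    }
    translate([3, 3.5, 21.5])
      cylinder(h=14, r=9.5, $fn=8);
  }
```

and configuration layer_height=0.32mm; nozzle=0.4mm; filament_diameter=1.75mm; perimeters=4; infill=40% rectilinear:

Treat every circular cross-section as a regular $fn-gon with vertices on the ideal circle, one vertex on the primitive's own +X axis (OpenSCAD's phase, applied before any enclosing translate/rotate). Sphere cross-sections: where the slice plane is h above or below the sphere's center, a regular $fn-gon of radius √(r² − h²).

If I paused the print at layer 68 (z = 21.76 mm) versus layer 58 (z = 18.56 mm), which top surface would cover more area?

layer 58 (z = 18.56 mm)

Layer 68 (z = 21.76): the r=10 cylinder contributes a regular 8-gon of circumradius 10 (area = (8/2)·10.000²·sin(360°/8) = 282.84 mm²); the cube at (7, 10) is not intersected at this z (z outside [8, 11.5]); the r=8.5 sphere at (14, 13) contributes a regular 8-gon of circumradius √(8.5²−4.74²) = 7.056 (area = (8/2)·7.056²·sin(360°/8) = 140.81 mm²); Merging all regions: the 2 present regions are separate (no shared area or edge), so areas and boundary lengths simply add and each stays a separate island — area = 423.65 mm²; the cylinder at (3, 3.5): section is a regular 8-gon, circumradius r=9.5 (area = (8/2)·9.500²·sin(360°/8) = 255.27 mm²); Subtracting the remaining from the first: starting from the result so far (423.65 mm²), the r=9.5 cylinder at (3, 3.5) partially overlaps it — only the 188.24 mm² overlap (of its 255.27 mm²) is removed, clipping the outline — area = 235.41 mm²; (whole slice rotated 50° about Z — lengths, areas and connectivity unchanged). So its area = 235.41 mm². Layer 58 (z = 18.56): the r=10 cylinder contributes a regular 8-gon of circumradius 10 (area = (8/2)·10.000²·sin(360°/8) = 282.84 mm²); the cube at (7, 10) does not reach this height (z outside [8, 11.5]); the r=8.5 sphere at (14, 13) slices to a regular 8-gon of circumradius 3.034 (√(r²−h²) with h=7.94 from center) (area = (8/2)·3.034²·sin(360°/8) = 26.04 mm²); Merging all regions: the 2 present regions are separate (no shared area or edge), so areas and boundary lengths simply add and each stays a separate island — area = 308.88 mm²; the cylinder at (3, 3.5) does not reach this height (z outside [21.5, 35.5]); Subtracting the remaining from the first: none of the subtracted shapes is present at this height, so the result so far is unchanged — area = 308.88 mm²; (whole slice rotated 50° about Z — lengths, areas and connectivity unchanged). So its area = 308.88 mm². Layer 58 is larger (308.88 vs 235.41 mm²).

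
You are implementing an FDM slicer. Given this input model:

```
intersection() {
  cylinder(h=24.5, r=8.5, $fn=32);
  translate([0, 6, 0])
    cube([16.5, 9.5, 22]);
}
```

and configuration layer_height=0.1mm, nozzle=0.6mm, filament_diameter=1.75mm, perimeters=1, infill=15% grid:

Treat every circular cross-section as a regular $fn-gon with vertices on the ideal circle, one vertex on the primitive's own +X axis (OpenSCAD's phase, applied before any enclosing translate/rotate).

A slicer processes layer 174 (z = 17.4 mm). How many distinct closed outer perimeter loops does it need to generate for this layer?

1

At z = 17.4 mm: the r=8.5 cylinder gives a regular 32-gon of circumradius 8.5 (constant along its height); the cube at (0, 6) (footprint 16.5×9.5) is included at this height; After intersecting: the 16.5×9.5 cube at (0, 6) partially overlaps the r=8.5 cylinder; clipping to the common part keeps 10.19 mm² — 1 connected region. The result has 1 disconnected region.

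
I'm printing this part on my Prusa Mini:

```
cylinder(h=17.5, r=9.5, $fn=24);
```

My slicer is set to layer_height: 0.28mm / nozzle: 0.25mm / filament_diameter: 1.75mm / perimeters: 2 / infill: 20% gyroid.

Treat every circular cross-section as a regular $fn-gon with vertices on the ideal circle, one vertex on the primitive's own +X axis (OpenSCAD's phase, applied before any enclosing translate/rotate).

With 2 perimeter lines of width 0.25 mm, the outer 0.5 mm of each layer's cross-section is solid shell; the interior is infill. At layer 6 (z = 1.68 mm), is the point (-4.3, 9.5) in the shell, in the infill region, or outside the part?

outside

At z = 1.68 mm: the r=9.5 cylinder contributes a regular 24-gon of circumradius 9.5. Overall, the cross-section is a single solid region. The nearest boundary edge runs (-2.46, 9.18)→(-4.75, 8.23); distance from the point to it = 1.00 mm. The point is not inside any of the regions above, so it lies outside the cross-section (1.00 mm from the nearest boundary).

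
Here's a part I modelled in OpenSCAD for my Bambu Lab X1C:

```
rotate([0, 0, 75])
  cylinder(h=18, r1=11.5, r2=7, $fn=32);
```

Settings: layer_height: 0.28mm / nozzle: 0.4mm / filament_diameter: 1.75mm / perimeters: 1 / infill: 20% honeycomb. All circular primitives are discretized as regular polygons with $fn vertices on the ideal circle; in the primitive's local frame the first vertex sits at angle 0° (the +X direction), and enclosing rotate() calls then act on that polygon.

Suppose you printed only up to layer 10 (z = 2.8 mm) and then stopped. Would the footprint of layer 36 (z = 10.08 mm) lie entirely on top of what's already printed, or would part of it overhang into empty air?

entirely on top

Compare the two slices. At z = 2.8: the cone (r1=11.5→r2=7) has section circumradius 10.800 here — a regular 32-gon (area = (32/2)·10.800²·sin(360°/32) = 364.09 mm²); (whole slice rotated 75° about Z — lengths, areas and connectivity unchanged). At z = 10.08: the cone: at t=0.560 of its height the radius interpolates to r₁+(r₂−r₁)t = 8.980, giving a regular 32-gon of that circumradius (area = (32/2)·8.980²·sin(360°/32) = 251.71 mm²); (rotated 75° about Z; rotation is an isometry so areas/perimeters/island counts are preserved). Checking containment: the cross-section at z = 10.08 is a subset of the cross-section at z = 2.8.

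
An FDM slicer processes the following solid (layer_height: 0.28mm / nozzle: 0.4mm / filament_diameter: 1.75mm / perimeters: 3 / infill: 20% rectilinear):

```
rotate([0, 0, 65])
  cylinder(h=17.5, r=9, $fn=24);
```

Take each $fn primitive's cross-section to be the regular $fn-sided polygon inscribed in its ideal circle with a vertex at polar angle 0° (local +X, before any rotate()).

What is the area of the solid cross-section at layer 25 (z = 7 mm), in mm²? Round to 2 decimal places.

251.57 mm²

At z = 7 mm: the r=9 cylinder contributes a regular 24-gon of circumradius 9 (area = (24/2)·9.000²·sin(360°/24) = 251.57 mm²); (rotated 65° about Z; rotation is an isometry so areas/perimeters/island counts are preserved). Overall, the cross-section is a single solid region. Net area = 251.57 mm².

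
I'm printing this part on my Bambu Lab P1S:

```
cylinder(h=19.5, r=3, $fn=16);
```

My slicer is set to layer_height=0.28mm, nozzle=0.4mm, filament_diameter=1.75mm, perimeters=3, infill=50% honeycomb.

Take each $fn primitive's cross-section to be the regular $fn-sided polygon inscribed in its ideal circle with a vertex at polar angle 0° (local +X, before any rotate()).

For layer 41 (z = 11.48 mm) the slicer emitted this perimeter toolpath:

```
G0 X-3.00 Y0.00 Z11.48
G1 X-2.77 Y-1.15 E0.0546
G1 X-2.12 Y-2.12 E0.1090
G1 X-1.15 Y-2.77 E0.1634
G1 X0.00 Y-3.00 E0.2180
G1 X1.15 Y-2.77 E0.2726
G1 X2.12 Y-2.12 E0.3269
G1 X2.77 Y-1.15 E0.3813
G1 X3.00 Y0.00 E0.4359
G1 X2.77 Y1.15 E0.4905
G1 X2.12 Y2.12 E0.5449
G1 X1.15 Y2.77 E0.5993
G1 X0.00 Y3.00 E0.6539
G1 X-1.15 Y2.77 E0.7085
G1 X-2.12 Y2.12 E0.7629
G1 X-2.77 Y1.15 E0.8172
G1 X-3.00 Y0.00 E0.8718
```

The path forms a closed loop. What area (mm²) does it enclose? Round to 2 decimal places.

27.54 mm²

Apply the shoelace formula to the sequence of (X, Y) vertices; enclosed area = 27.54 mm².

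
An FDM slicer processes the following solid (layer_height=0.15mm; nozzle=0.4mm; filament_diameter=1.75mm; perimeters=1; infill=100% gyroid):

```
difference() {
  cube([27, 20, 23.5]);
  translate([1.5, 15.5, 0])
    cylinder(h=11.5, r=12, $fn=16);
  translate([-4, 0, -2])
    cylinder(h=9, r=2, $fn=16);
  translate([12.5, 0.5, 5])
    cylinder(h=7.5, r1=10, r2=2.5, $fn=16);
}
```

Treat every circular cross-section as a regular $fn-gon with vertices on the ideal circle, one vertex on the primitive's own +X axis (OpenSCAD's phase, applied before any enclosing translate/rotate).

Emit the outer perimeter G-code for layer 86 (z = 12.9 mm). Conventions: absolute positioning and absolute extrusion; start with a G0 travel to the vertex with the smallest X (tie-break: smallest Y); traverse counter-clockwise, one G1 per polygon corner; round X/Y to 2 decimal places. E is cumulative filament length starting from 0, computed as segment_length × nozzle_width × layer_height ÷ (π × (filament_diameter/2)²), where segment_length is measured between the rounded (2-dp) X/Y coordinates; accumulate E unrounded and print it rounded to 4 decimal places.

G0 X0.00 Y0.00 Z12.90
G1 X27.00 Y0.00 E0.6735
G1 X27.00 Y20.00 E1.1724
G1 X0.00 Y20.00 E1.8459
G1 X0.00 Y0.00 E2.3448

At z = 12.9 mm: the cube (footprint 27×20) is included at this height; the cylinder at (1.5, 15.5) is not intersected at this z (z outside [0, 11.5]); the cylinder at (-4, 0) is not intersected at this z (z outside [-2, 7]); the cone at (12.5, 0.5) does not reach this height (z outside [5, 12.5]); Taking the first minus the rest: none of the subtracted shapes is present at this height, so the 27×20 cube is unchanged — 1 connected region. The outline is a single polygon with 4 vertices. Extrusion per mm of travel: 0.4 × 0.15 / (π × 0.875²) = 0.024945. Accumulating E over each segment gives final E = 2.3448.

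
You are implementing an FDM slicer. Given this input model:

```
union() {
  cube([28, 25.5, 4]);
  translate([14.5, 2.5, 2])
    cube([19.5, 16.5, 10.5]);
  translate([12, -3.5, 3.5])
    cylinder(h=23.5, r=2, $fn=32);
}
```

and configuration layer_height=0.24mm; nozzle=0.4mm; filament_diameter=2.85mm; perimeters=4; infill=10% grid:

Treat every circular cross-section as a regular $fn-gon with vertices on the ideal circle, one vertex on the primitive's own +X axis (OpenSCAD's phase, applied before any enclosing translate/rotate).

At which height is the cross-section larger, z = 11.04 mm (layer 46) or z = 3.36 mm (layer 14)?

Layer 46 (z = 11.04): the cube is not intersected at this z (z outside [0, 4]); the cube at (14.5, 2.5) is present — its section is the full 19.5×16.5 rectangle (area 321.75 mm²); the r=2 cylinder at (12, -3.5) contributes a regular 32-gon of circumradius 2 (area = (32/2)·2.000²·sin(360°/32) = 12.49 mm²); Taking the union: the 2 present regions are separate (no shared area or edge), so areas and boundary lengths simply add and each stays a separate island — area = 334.24 mm². So its area = 334.24 mm². Layer 14 (z = 3.36): the cube (footprint 28×25.5) is included at this height (area 714.00 mm²); the 19.5×16.5 cube at (14.5, 2.5) contributes its full rectangle (area 321.75 mm²); the cylinder at (12, -3.5) does not reach this height (z outside [3.5, 27]); Combining (union): the regions partially overlap — summed areas 1035.75 mm² minus the doubly-counted overlap 222.75 mm² gives 813.00 mm² — area = 813.00 mm². So its area = 813.00 mm². Layer 14 is larger (813.00 vs 334.24 mm²).

layer 14 (z = 3.36 mm)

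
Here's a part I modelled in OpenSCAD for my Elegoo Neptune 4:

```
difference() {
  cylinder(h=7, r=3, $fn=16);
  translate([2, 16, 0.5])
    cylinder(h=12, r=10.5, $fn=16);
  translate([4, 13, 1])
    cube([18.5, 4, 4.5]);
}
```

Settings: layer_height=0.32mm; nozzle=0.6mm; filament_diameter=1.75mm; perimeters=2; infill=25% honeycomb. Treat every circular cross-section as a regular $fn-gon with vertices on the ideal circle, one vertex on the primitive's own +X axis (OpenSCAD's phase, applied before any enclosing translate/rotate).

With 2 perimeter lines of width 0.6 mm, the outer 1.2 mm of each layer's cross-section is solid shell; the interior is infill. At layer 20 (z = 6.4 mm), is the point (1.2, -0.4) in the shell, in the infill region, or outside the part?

At z = 6.4 mm: the r=3 cylinder contributes a regular 16-gon of circumradius 3; the cylinder at (2, 16): section is a regular 16-gon, circumradius r=10.5; the cube at (4, 13) is absent (z outside [1, 5.5]); After the difference (first − rest): starting from the r=3 cylinder, the r=10.5 cylinder at (2, 16) misses the remaining region (no effect) — 1 connected region. Overall, the cross-section is a single solid region. The nearest boundary edge runs (3.00, 0.00)→(2.77, -1.15); distance from the point to it = 1.69 mm. The point is inside the cross-section and 1.69 mm from the nearest boundary — more than the 1.2 mm shell width (2 × 0.6), so it's in the infill interior.

infill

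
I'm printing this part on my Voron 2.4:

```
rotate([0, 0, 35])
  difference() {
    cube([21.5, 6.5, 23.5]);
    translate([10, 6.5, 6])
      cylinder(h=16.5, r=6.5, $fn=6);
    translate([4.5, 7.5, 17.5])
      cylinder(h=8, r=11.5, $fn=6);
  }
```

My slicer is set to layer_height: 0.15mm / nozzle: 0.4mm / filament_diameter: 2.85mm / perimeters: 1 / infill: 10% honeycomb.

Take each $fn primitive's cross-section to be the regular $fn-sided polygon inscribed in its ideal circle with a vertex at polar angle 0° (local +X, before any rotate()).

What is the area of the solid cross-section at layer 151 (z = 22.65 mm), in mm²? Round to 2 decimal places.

51.70 mm²

At z = 22.65 mm: the cube (footprint 21.5×6.5) is included at this height (area 139.75 mm²); the cylinder at (10, 6.5) does not reach this height (z outside [6, 22.5]); the cylinder at (4.5, 7.5): section is a regular 6-gon, circumradius r=11.5 (area = (6/2)·11.500²·sin(360°/6) = 343.60 mm²); Taking the first minus the rest: starting from the 21.5×6.5 cube (139.75 mm²), the r=11.5 cylinder at (4.5, 7.5) partially overlaps it — only the 88.05 mm² overlap (of its 343.60 mm²) is removed, clipping the outline — area = 51.70 mm²; (rotated 35° about Z; rotation is an isometry so areas/perimeters/island counts are preserved). Overall, the cross-section is a single solid region. Net area = 51.70 mm².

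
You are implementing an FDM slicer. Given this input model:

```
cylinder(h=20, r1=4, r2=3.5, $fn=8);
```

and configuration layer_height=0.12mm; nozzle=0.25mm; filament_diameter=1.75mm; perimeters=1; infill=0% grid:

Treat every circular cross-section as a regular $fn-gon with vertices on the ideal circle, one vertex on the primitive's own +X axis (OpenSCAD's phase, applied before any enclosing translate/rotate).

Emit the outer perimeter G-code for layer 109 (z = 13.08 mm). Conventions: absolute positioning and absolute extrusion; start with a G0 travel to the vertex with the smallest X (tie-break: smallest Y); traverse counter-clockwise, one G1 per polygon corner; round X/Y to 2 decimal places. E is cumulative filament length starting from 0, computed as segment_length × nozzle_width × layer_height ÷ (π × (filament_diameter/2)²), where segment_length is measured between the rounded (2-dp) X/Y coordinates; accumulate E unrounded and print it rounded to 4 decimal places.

At z = 13.08 mm: the cone contributes a regular 8-gon of circumradius 3.673 (interpolated between r1=4 and r2=3.5 at t=0.654). The outline is a single polygon with 8 vertices. Extrusion per mm of travel: 0.25 × 0.12 / (π × 0.875²) = 0.012473. Accumulating E over each segment gives final E = 0.2805.

G0 X-3.67 Y0.00 Z13.08
G1 X-2.60 Y-2.60 E0.0351
G1 X0.00 Y-3.67 E0.0701
G1 X2.60 Y-2.60 E0.1052
G1 X3.67 Y0.00 E0.1403
G1 X2.60 Y2.60 E0.1753
G1 X0.00 Y3.67 E0.2104
G1 X-2.60 Y2.60 E0.2455
G1 X-3.67 Y0.00 E0.2805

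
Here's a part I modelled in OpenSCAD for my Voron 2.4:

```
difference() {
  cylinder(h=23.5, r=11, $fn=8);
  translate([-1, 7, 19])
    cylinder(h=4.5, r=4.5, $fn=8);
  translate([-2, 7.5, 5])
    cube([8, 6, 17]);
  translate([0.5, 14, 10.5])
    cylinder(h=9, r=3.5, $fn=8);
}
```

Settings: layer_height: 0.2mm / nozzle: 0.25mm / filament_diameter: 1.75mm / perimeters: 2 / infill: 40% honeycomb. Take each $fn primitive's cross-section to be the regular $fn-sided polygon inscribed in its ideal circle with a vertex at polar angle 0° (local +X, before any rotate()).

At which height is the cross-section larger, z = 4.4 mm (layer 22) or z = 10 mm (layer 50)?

Layer 22 (z = 4.4): the r=11 cylinder gives a regular 8-gon of circumradius 11 (constant along its height) (area = (8/2)·11.000²·sin(360°/8) = 342.24 mm²); the cylinder at (-1, 7) does not reach this height (z outside [19, 23.5]); the cube at (-2, 7.5) does not reach this height (z outside [5, 22]); the cylinder at (0.5, 14) does not reach this height (z outside [10.5, 19.5]); After the difference (first − rest): none of the subtracted shapes is present at this height, so the r=11 cylinder is unchanged — area = 342.24 mm². So its area = 342.24 mm². Layer 50 (z = 10): the r=11 cylinder contributes a regular 8-gon of circumradius 11 (area = (8/2)·11.000²·sin(360°/8) = 342.24 mm²); the cylinder at (-1, 7) is not intersected at this z (z outside [19, 23.5]); the cube at (-2, 7.5) is present — its section is the full 8×6 rectangle (area 48.00 mm²); the cylinder at (0.5, 14) is absent (z outside [10.5, 19.5]); Taking the first minus the rest: starting from the r=11 cylinder (342.24 mm²), the 8×6 cube at (-2, 7.5) partially overlaps it — only the 19.72 mm² overlap (of its 48.00 mm²) is removed, clipping the outline — area = 322.52 mm². So its area = 322.52 mm². Layer 22 is larger (342.24 vs 322.52 mm²).

layer 22 (z = 4.4 mm)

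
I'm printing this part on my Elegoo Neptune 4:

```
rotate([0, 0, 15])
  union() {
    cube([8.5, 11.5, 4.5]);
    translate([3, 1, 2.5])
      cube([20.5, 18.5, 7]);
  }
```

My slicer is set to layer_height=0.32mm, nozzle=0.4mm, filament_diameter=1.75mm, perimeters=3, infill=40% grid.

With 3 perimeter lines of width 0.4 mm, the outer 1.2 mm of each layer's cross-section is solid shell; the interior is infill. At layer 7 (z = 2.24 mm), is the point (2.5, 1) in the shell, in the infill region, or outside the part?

At z = 2.24 mm: the cube (footprint 8.5×11.5) is included at this height; the cube at (3, 1) is not intersected at this z (z outside [2.5, 9.5]); Combining (union): only the 8.5×11.5 cube is present, so the union is just that shape — 1 connected region; (rotated 15° about Z; rotation is an isometry so areas/perimeters/island counts are preserved). Overall, the cross-section is a single solid region. Undo the 15° rotation: the query point maps to (2.674, 0.319) in the un-rotated model frame. The nearest boundary edge runs (0.00, 0.00)→(8.50, 0.00); distance from the point to it = 0.32 mm. The point is inside the cross-section, 0.32 mm from the nearest boundary — within the 1.2 mm shell band (3 × 0.4).

shell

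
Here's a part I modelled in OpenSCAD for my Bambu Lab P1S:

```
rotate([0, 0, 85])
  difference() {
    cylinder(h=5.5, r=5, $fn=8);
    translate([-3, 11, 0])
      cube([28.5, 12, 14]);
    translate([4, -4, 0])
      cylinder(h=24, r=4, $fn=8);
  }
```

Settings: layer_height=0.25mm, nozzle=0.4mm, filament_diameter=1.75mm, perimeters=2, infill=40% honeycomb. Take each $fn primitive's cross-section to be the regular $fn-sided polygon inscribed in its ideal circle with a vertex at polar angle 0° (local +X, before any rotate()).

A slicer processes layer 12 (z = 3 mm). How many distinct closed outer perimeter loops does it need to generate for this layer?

At z = 3 mm: the cylinder: section is a regular 8-gon, circumradius r=5; the cube at (-3, 11) is present — its section is the full 28.5×12 rectangle; the r=4 cylinder at (4, -4) gives a regular 8-gon of circumradius 4 (constant along its height); After the difference (first − rest): starting from the r=5 cylinder, the 28.5×12 cube at (-3, 11) misses the remaining region (no effect); the r=4 cylinder at (4, -4) partially overlaps it — only the 12.64 mm² overlap (of its 45.25 mm²) is removed, clipping the outline — 1 connected region; (rotated 85° about Z; rotation is an isometry so areas/perimeters/island counts are preserved). The result has 1 disconnected region.

1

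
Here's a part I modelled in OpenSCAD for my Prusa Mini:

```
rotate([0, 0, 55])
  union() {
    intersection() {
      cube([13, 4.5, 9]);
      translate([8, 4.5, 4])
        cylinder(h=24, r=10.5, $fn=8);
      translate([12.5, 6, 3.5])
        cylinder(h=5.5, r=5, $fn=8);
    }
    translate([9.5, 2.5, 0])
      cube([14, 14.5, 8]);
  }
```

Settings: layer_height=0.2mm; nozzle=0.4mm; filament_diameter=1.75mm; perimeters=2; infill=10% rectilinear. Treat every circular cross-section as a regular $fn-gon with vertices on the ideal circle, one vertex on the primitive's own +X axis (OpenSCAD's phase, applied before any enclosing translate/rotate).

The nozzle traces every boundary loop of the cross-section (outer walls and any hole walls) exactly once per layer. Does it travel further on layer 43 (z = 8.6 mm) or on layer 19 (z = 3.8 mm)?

Layer 43 (z = 8.6): the cube (footprint 13×4.5) is included at this height (perimeter 35.00 mm); the cylinder at (8, 4.5): section is a regular 8-gon, circumradius r=10.5 (perimeter = 2·8·10.500·sin(180°/8) = 64.29 mm); the r=5 cylinder at (12.5, 6) contributes a regular 8-gon of circumradius 5 (perimeter = 2·8·5.000·sin(180°/8) = 30.61 mm); Taking the intersection: the 13×4.5 cube lies inside the r=10.5 cylinder at (8, 4.5), so it is kept whole; the r=5 cylinder at (12.5, 6) partially overlaps the running intersection; clipping to the common part keeps 12.34 mm² — boundary = 14.74 mm; the cube at (9.5, 2.5) does not reach this height (z outside [0, 8]); Merging all regions: only the result so far is present, so the union is just that shape — boundary = 14.74 mm; (whole slice rotated 55° about Z — lengths, areas and connectivity unchanged). So its perimeter = 14.74 mm. Layer 19 (z = 3.8): the cube (footprint 13×4.5) is included at this height (perimeter 35.00 mm); the cylinder at (8, 4.5) is not intersected at this z (z outside [4, 28]); the cylinder at (12.5, 6): section is a regular 8-gon, circumradius r=5 (perimeter = 2·8·5.000·sin(180°/8) = 30.61 mm); After intersecting: at least one operand is absent at this height, so nothing remains; the cube at (9.5, 2.5) is present — its section is the full 14×14.5 rectangle (perimeter 57.00 mm); Combining (union): only the 14×14.5 cube at (9.5, 2.5) is present, so the union is just that shape — boundary = 57.00 mm; (whole slice rotated 55° about Z — lengths, areas and connectivity unchanged). So its perimeter = 57.00 mm. Layer 19 is larger (57.00 vs 14.74 mm).

layer 19 (z = 3.8 mm)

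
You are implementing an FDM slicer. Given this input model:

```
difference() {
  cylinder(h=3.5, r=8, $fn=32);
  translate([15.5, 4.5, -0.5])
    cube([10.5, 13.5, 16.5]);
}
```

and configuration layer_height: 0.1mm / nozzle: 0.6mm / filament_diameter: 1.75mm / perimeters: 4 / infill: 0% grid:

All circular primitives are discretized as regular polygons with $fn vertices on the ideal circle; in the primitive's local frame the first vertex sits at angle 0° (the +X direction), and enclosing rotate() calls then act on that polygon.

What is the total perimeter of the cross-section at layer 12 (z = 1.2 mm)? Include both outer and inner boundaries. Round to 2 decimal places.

At z = 1.2 mm: the cylinder: section is a regular 32-gon, circumradius r=8 (perimeter = 2·32·8.000·sin(180°/32) = 50.18 mm); the cube at (15.5, 4.5) is present — its section is the full 10.5×13.5 rectangle (perimeter 48.00 mm); After the difference (first − rest): starting from the r=8 cylinder, the 10.5×13.5 cube at (15.5, 4.5) misses the remaining region (no effect) — boundary = 50.18 mm. Overall, the cross-section is a single solid region. Total boundary length (outer) = 50.18 mm.

50.18 mm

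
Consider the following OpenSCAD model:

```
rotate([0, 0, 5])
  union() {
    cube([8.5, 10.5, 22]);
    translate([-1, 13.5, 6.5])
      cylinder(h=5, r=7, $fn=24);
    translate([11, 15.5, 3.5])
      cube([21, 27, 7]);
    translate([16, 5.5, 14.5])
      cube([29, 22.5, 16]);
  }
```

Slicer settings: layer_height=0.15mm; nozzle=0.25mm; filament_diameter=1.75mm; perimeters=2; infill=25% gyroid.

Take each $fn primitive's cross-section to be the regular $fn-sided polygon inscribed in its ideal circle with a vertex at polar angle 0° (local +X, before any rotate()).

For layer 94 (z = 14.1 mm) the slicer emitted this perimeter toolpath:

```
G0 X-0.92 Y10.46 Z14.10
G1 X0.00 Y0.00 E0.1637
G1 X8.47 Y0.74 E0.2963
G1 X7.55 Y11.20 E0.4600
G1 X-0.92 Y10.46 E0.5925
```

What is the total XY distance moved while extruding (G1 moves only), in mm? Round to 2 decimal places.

38.01 mm

Sum the Euclidean lengths of each G1 segment: total = 38.01 mm.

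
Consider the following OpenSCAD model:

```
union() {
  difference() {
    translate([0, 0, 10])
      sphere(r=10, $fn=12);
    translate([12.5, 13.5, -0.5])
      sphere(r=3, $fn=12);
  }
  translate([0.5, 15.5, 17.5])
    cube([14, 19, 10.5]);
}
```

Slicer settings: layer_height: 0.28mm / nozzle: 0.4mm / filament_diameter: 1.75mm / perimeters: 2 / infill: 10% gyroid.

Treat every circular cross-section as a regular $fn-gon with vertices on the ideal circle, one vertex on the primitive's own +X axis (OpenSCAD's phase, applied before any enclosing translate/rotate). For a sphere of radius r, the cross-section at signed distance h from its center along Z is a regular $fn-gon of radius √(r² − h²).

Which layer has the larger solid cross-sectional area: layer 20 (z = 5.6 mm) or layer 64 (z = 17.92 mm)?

layer 64 (z = 17.92 mm)

Layer 20 (z = 5.6): the sphere: section is a regular 12-gon, circumradius = √(r²−h²) = √(10²−4.4²) = 8.980 (area = (12/2)·8.980²·sin(360°/12) = 241.92 mm²); the sphere at (12.5, 13.5) is not intersected at this z (|z−center|=6.100 > r=3); After the difference (first − rest): none of the subtracted shapes is present at this height, so the r=10 sphere is unchanged — area = 241.92 mm²; the cube at (0.5, 15.5) is absent (z outside [17.5, 28]); Merging all regions: only that combined region is present, so the union is just that shape — area = 241.92 mm². So its area = 241.92 mm². Layer 64 (z = 17.92): the r=10 sphere slices to a regular 12-gon of circumradius 6.105 (√(r²−h²) with h=7.92 from center) (area = (12/2)·6.105²·sin(360°/12) = 111.82 mm²); the sphere at (12.5, 13.5) does not reach this height (|z−center|=18.420 > r=3); Taking the first minus the rest: none of the subtracted shapes is present at this height, so the r=10 sphere is unchanged — area = 111.82 mm²; the cube at (0.5, 15.5) is present — its section is the full 14×19 rectangle (area 266.00 mm²); Taking the union: the 2 present regions are separate (no shared area or edge), so areas and boundary lengths simply add and each stays a separate island — area = 377.82 mm². So its area = 377.82 mm². Layer 64 is larger (377.82 vs 241.92 mm²).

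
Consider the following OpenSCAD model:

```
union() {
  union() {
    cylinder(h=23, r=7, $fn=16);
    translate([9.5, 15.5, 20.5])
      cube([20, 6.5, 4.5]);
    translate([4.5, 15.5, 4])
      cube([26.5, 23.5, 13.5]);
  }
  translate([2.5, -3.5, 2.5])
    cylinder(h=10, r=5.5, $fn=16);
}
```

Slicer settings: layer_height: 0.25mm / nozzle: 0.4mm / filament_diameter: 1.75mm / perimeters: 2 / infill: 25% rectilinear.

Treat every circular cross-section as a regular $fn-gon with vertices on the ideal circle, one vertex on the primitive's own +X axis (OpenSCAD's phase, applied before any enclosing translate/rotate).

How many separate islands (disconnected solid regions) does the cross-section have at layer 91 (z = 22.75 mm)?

At z = 22.75 mm: the r=7 cylinder gives a regular 16-gon of circumradius 7 (constant along its height); the cube at (9.5, 15.5) (footprint 20×6.5) is included at this height; the cube at (4.5, 15.5) is not intersected at this z (z outside [4, 17.5]); Combining (union): the 2 present regions are separate (no shared area or edge), so areas and boundary lengths simply add and each stays a separate island — 2 connected regions; the cylinder at (2.5, -3.5) is absent (z outside [2.5, 12.5]); Combining (union): only the result so far is present, so the union is just that shape — 2 connected regions. Overall, the cross-section has 2 separate islands. Island count = 2.

2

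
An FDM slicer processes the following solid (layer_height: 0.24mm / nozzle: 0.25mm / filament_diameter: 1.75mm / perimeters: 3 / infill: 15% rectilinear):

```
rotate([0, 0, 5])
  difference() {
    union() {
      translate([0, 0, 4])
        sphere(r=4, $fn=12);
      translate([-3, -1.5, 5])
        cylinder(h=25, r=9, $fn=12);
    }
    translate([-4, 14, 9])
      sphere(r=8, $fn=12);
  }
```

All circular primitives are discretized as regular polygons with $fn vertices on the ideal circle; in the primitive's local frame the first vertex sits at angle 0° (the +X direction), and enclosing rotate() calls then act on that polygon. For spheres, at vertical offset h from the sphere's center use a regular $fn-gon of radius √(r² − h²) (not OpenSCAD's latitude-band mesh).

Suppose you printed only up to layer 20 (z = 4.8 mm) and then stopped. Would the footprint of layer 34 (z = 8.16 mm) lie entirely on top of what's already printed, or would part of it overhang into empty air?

part overhangs

Compare the two slices. At z = 4.8: the r=4 sphere slices to a regular 12-gon of circumradius 3.919 (√(r²−h²) with h=0.8 from center) (area = (12/2)·3.919²·sin(360°/12) = 46.08 mm²); the cylinder at (-3, -1.5) does not reach this height (z outside [5, 30]); Merging all regions: only the r=4 sphere is present, so the union is just that shape — area = 46.08 mm²; the sphere at (-4, 14): section is a regular 12-gon, circumradius = √(r²−h²) = √(8²−4.2²) = 6.809 (area = (12/2)·6.809²·sin(360°/12) = 139.08 mm²); Taking the first minus the rest: starting from that combined region (46.08 mm²), the r=8 sphere at (-4, 14) misses the remaining region (no effect) — area = 46.08 mm²; (whole slice rotated 5° about Z — lengths, areas and connectivity unchanged). At z = 8.16: the sphere is not intersected at this z (|z−center|=4.160 > r=4); the cylinder at (-3, -1.5): section is a regular 12-gon, circumradius r=9 (area = (12/2)·9.000²·sin(360°/12) = 243.00 mm²); Combining (union): only the r=9 cylinder at (-3, -1.5) is present, so the union is just that shape — area = 243.00 mm²; the sphere at (-4, 14): section is a regular 12-gon, circumradius = √(r²−h²) = √(8²−0.84²) = 7.956 (area = (12/2)·7.956²·sin(360°/12) = 189.88 mm²); After the difference (first − rest): starting from that combined region (243.00 mm²), the r=8 sphere at (-4, 14) partially overlaps it — only the 3.82 mm² overlap (of its 189.88 mm²) is removed, clipping the outline — area = 239.18 mm²; (whole slice rotated 5° about Z — lengths, areas and connectivity unchanged). Checking containment: at z = 8.16 the cross-section extends beyond the z = 4.8 cross-section by about 193.10 mm².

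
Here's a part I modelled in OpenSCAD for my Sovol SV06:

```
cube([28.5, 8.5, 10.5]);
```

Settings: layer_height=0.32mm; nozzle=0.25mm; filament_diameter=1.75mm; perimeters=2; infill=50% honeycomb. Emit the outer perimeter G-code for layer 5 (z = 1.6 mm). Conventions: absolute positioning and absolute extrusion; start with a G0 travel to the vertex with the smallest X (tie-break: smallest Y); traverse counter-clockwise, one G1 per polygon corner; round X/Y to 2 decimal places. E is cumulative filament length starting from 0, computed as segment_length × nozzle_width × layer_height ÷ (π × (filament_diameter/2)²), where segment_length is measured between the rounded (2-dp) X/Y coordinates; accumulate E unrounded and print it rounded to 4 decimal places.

At z = 1.6 mm: the 28.5×8.5 cube contributes its full rectangle. The outline is a single polygon with 4 vertices. Extrusion per mm of travel: 0.25 × 0.32 / (π × 0.875²) = 0.033260. Accumulating E over each segment gives final E = 2.4612.

G0 X0.00 Y0.00 Z1.60
G1 X28.50 Y0.00 E0.9479
G1 X28.50 Y8.50 E1.2306
G1 X0.00 Y8.50 E2.1785
G1 X0.00 Y0.00 E2.4612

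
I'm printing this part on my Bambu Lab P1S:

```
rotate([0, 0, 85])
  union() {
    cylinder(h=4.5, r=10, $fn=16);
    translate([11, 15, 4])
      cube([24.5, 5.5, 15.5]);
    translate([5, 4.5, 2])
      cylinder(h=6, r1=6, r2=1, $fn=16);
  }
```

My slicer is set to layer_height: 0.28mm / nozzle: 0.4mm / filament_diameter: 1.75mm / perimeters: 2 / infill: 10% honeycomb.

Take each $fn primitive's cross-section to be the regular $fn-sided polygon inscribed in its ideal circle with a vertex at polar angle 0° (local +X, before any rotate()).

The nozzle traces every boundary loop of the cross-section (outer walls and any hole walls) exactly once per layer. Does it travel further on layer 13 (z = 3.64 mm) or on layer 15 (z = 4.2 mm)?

Layer 13 (z = 3.64): the r=10 cylinder contributes a regular 16-gon of circumradius 10 (perimeter = 2·16·10.000·sin(180°/16) = 62.43 mm); the cube at (11, 15) is absent (z outside [4, 19.5]); the cone at (5, 4.5) (r1=6→r2=1) has section circumradius 4.633 here — a regular 16-gon (perimeter = 2·16·4.633·sin(180°/16) = 28.93 mm); Merging all regions: the regions partially overlap (shared area 57.54 mm²), so the edge portions inside another operand are dropped and the merged outline is re-measured after clipping — boundary = 63.81 mm; (whole slice rotated 85° about Z — lengths, areas and connectivity unchanged). So its perimeter = 63.81 mm. Layer 15 (z = 4.2): the cylinder: section is a regular 16-gon, circumradius r=10 (perimeter = 2·16·10.000·sin(180°/16) = 62.43 mm); the cube at (11, 15) is present — its section is the full 24.5×5.5 rectangle (perimeter 60.00 mm); the cone at (5, 4.5): at t=0.367 of its height the radius interpolates to r₁+(r₂−r₁)t = 4.167, giving a regular 16-gon of that circumradius (perimeter = 2·16·4.167·sin(180°/16) = 26.01 mm); Combining (union): the regions partially overlap (shared area 48.72 mm²), so the edge portions inside another operand are dropped and the merged outline is re-measured after clipping — boundary = 123.22 mm; (whole slice rotated 85° about Z — lengths, areas and connectivity unchanged). So its perimeter = 123.22 mm. Layer 15 is larger (123.22 vs 63.81 mm).

layer 15 (z = 4.2 mm)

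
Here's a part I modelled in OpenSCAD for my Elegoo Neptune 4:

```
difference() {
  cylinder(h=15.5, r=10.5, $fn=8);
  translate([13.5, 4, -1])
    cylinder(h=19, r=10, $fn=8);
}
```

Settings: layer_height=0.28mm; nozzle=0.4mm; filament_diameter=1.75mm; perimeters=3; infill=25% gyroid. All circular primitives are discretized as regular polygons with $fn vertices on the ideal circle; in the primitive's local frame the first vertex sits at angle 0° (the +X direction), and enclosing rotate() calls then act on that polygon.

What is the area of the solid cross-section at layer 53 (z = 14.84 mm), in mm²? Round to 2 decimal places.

At z = 14.84 mm: the r=10.5 cylinder gives a regular 8-gon of circumradius 10.5 (constant along its height) (area = (8/2)·10.500²·sin(360°/8) = 311.83 mm²); the r=10 cylinder at (13.5, 4) contributes a regular 8-gon of circumradius 10 (area = (8/2)·10.000²·sin(360°/8) = 282.84 mm²); Subtracting the remaining from the first: starting from the r=10.5 cylinder (311.83 mm²), the r=10 cylinder at (13.5, 4) partially overlaps it — only the 49.81 mm² overlap (of its 282.84 mm²) is removed, clipping the outline — area = 262.02 mm². Overall, the cross-section is a single solid region. Net area = 262.02 mm².

262.02 mm²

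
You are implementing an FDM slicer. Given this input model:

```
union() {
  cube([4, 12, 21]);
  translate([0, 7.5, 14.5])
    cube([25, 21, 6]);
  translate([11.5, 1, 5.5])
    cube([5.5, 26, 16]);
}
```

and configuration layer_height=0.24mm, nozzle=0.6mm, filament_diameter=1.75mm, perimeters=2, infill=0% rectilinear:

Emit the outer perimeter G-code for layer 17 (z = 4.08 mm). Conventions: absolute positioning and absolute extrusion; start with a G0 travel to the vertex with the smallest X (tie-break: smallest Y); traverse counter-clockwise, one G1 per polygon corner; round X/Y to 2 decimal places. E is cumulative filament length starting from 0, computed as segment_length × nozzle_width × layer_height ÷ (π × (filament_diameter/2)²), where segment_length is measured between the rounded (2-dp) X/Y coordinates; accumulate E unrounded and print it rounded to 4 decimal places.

G0 X0.00 Y0.00 Z4.08
G1 X4.00 Y0.00 E0.2395
G1 X4.00 Y12.00 E0.9579
G1 X0.00 Y12.00 E1.1974
G1 X0.00 Y0.00 E1.9158

At z = 4.08 mm: the cube is present — its section is the full 4×12 rectangle; the cube at (0, 7.5) is not intersected at this z (z outside [14.5, 20.5]); the cube at (11.5, 1) is absent (z outside [5.5, 21.5]); Merging all regions: only the 4×12 cube is present, so the union is just that shape — 1 connected region. The outline is a single polygon with 4 vertices. Extrusion per mm of travel: 0.6 × 0.24 / (π × 0.875²) = 0.059868. Accumulating E over each segment gives final E = 1.9158.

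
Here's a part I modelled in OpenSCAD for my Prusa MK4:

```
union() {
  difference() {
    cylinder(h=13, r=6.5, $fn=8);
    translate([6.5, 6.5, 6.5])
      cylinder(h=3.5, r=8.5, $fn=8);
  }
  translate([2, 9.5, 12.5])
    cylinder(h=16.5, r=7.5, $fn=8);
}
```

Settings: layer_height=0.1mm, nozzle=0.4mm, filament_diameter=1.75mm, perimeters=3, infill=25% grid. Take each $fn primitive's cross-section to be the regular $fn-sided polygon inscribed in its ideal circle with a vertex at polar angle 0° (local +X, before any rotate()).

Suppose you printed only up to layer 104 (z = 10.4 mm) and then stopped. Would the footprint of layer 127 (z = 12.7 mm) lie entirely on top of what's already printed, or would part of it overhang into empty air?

Compare the two slices. At z = 10.4: the cylinder: section is a regular 8-gon, circumradius r=6.5 (area = (8/2)·6.500²·sin(360°/8) = 119.50 mm²); the cylinder at (6.5, 6.5) does not reach this height (z outside [6.5, 10]); Taking the first minus the rest: none of the subtracted shapes is present at this height, so the r=6.5 cylinder is unchanged — area = 119.50 mm²; the cylinder at (2, 9.5) is not intersected at this z (z outside [12.5, 29]); Taking the union: only the result so far is present, so the union is just that shape — area = 119.50 mm². At z = 12.7: the r=6.5 cylinder contributes a regular 8-gon of circumradius 6.5 (area = (8/2)·6.500²·sin(360°/8) = 119.50 mm²); the cylinder at (6.5, 6.5) is not intersected at this z (z outside [6.5, 10]); Subtracting the remaining from the first: none of the subtracted shapes is present at this height, so the r=6.5 cylinder is unchanged — area = 119.50 mm²; the r=7.5 cylinder at (2, 9.5) contributes a regular 8-gon of circumradius 7.5 (area = (8/2)·7.500²·sin(360°/8) = 159.10 mm²); Taking the union: the regions partially overlap — summed areas 278.60 mm² minus the doubly-counted overlap 22.26 mm² gives 256.34 mm² — area = 256.34 mm². Checking containment: at z = 12.7 the cross-section extends beyond the z = 10.4 cross-section by about 136.84 mm².

part overhangs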